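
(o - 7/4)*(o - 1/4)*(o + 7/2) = o^3 + 3*o^2/2 - 105*o/16 + 49/32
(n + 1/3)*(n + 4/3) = n^2 + 5*n/3 + 4/9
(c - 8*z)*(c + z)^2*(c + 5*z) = c^4 - c^3*z - 45*c^2*z^2 - 83*c*z^3 - 40*z^4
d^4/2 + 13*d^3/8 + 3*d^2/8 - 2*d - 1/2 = (d/2 + 1)*(d - 1)*(d + 1/4)*(d + 2)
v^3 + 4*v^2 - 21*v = v*(v - 3)*(v + 7)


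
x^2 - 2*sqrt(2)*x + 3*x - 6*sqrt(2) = (x + 3)*(x - 2*sqrt(2))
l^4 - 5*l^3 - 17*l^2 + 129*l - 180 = (l - 4)*(l - 3)^2*(l + 5)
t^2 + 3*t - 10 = (t - 2)*(t + 5)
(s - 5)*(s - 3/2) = s^2 - 13*s/2 + 15/2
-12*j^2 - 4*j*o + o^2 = (-6*j + o)*(2*j + o)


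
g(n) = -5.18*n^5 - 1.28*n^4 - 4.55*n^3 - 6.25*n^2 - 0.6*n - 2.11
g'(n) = -25.9*n^4 - 5.12*n^3 - 13.65*n^2 - 12.5*n - 0.6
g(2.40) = -557.38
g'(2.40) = -1039.30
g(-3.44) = 2427.27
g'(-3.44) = -3537.59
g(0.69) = -8.09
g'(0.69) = -23.28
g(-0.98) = 0.26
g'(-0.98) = -20.53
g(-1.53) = 36.89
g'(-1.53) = -137.02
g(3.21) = -2120.28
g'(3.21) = -3100.64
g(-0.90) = -1.10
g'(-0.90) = -13.67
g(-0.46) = -2.66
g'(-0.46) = 1.60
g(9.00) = -318102.61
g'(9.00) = -174881.13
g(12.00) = -1324263.55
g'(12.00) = -548025.96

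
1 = 1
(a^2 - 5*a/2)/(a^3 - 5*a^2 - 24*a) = (5/2 - a)/(-a^2 + 5*a + 24)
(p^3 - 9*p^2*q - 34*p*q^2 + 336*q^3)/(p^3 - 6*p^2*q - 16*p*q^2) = (p^2 - p*q - 42*q^2)/(p*(p + 2*q))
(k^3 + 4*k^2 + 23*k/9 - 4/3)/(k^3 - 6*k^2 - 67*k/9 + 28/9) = (k + 3)/(k - 7)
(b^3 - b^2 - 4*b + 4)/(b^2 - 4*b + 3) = (b^2 - 4)/(b - 3)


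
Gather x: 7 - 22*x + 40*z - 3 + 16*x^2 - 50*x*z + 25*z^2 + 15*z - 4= 16*x^2 + x*(-50*z - 22) + 25*z^2 + 55*z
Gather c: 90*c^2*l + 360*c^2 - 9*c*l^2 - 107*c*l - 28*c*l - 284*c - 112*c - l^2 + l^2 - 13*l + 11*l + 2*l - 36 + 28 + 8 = c^2*(90*l + 360) + c*(-9*l^2 - 135*l - 396)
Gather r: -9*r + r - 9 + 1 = -8*r - 8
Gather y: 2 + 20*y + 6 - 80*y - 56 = -60*y - 48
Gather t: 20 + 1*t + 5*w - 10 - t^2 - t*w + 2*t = -t^2 + t*(3 - w) + 5*w + 10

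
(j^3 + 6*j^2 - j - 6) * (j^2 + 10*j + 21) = j^5 + 16*j^4 + 80*j^3 + 110*j^2 - 81*j - 126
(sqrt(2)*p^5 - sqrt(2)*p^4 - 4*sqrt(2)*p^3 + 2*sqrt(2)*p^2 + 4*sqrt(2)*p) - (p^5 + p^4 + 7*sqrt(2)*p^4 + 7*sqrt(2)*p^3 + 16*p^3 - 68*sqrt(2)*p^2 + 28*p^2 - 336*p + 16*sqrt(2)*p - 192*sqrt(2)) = -p^5 + sqrt(2)*p^5 - 8*sqrt(2)*p^4 - p^4 - 16*p^3 - 11*sqrt(2)*p^3 - 28*p^2 + 70*sqrt(2)*p^2 - 12*sqrt(2)*p + 336*p + 192*sqrt(2)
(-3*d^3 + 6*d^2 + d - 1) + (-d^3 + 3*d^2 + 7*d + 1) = -4*d^3 + 9*d^2 + 8*d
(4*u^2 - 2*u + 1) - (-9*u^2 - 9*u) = 13*u^2 + 7*u + 1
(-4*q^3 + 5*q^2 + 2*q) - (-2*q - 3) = -4*q^3 + 5*q^2 + 4*q + 3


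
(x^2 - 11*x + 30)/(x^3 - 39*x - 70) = (-x^2 + 11*x - 30)/(-x^3 + 39*x + 70)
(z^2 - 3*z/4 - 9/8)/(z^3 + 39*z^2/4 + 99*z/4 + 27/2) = (z - 3/2)/(z^2 + 9*z + 18)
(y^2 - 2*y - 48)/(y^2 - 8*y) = (y + 6)/y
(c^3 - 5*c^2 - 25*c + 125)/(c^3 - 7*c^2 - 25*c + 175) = (c - 5)/(c - 7)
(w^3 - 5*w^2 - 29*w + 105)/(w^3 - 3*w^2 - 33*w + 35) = (w - 3)/(w - 1)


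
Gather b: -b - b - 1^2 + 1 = -2*b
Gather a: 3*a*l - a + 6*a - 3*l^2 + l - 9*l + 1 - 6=a*(3*l + 5) - 3*l^2 - 8*l - 5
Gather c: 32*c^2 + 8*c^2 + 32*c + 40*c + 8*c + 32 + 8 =40*c^2 + 80*c + 40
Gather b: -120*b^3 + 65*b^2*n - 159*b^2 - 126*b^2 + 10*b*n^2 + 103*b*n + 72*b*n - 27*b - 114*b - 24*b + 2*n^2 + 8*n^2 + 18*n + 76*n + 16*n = -120*b^3 + b^2*(65*n - 285) + b*(10*n^2 + 175*n - 165) + 10*n^2 + 110*n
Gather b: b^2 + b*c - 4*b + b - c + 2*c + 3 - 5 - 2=b^2 + b*(c - 3) + c - 4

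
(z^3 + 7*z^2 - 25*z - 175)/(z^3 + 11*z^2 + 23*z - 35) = (z - 5)/(z - 1)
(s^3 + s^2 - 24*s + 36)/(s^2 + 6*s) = s - 5 + 6/s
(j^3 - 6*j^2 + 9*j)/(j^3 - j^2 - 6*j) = (j - 3)/(j + 2)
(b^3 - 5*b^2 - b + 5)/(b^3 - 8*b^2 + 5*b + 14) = (b^2 - 6*b + 5)/(b^2 - 9*b + 14)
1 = 1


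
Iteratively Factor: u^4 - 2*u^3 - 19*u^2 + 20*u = (u + 4)*(u^3 - 6*u^2 + 5*u) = (u - 5)*(u + 4)*(u^2 - u) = u*(u - 5)*(u + 4)*(u - 1)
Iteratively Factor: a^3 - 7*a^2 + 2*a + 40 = (a - 5)*(a^2 - 2*a - 8) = (a - 5)*(a + 2)*(a - 4)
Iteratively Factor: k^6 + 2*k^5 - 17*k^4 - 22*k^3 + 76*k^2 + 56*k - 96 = (k + 4)*(k^5 - 2*k^4 - 9*k^3 + 14*k^2 + 20*k - 24) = (k - 1)*(k + 4)*(k^4 - k^3 - 10*k^2 + 4*k + 24) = (k - 1)*(k + 2)*(k + 4)*(k^3 - 3*k^2 - 4*k + 12) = (k - 3)*(k - 1)*(k + 2)*(k + 4)*(k^2 - 4) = (k - 3)*(k - 1)*(k + 2)^2*(k + 4)*(k - 2)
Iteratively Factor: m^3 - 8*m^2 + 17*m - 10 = (m - 5)*(m^2 - 3*m + 2) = (m - 5)*(m - 1)*(m - 2)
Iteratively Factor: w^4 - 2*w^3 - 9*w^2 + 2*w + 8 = (w + 1)*(w^3 - 3*w^2 - 6*w + 8) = (w - 4)*(w + 1)*(w^2 + w - 2) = (w - 4)*(w - 1)*(w + 1)*(w + 2)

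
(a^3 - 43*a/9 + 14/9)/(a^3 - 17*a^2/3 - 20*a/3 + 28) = (a - 1/3)/(a - 6)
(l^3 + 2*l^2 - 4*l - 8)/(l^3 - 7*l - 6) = (l^2 - 4)/(l^2 - 2*l - 3)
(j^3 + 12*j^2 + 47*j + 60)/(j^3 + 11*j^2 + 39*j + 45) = (j + 4)/(j + 3)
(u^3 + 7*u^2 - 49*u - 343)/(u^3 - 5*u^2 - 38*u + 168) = (u^2 + 14*u + 49)/(u^2 + 2*u - 24)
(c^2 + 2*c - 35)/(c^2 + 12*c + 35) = (c - 5)/(c + 5)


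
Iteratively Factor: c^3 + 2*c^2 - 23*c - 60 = (c + 3)*(c^2 - c - 20) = (c + 3)*(c + 4)*(c - 5)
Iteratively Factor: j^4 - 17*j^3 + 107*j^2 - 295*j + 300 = (j - 4)*(j^3 - 13*j^2 + 55*j - 75) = (j - 4)*(j - 3)*(j^2 - 10*j + 25) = (j - 5)*(j - 4)*(j - 3)*(j - 5)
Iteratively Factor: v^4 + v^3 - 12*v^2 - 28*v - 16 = (v + 2)*(v^3 - v^2 - 10*v - 8) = (v - 4)*(v + 2)*(v^2 + 3*v + 2) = (v - 4)*(v + 1)*(v + 2)*(v + 2)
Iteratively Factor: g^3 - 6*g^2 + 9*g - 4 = (g - 4)*(g^2 - 2*g + 1) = (g - 4)*(g - 1)*(g - 1)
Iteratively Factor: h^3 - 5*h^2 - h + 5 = (h + 1)*(h^2 - 6*h + 5) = (h - 1)*(h + 1)*(h - 5)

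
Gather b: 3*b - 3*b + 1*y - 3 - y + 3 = 0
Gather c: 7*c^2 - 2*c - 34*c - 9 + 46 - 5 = 7*c^2 - 36*c + 32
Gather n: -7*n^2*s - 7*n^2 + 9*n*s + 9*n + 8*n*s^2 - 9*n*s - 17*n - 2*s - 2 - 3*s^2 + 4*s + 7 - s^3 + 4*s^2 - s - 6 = n^2*(-7*s - 7) + n*(8*s^2 - 8) - s^3 + s^2 + s - 1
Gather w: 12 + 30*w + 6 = 30*w + 18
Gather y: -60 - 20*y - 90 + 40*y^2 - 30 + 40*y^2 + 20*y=80*y^2 - 180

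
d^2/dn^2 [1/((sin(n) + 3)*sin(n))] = (-4*sin(n) - 9 - 3/sin(n) + 18/sin(n)^2 + 18/sin(n)^3)/(sin(n) + 3)^3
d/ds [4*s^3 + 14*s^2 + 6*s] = 12*s^2 + 28*s + 6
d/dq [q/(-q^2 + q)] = (q - 1)^(-2)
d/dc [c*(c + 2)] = 2*c + 2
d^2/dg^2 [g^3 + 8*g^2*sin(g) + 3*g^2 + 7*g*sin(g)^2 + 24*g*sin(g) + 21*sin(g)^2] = -8*g^2*sin(g) - 24*g*sin(g) + 32*g*cos(g) + 14*g*cos(2*g) + 6*g + 16*sin(g) + 14*sin(2*g) + 48*cos(g) + 42*cos(2*g) + 6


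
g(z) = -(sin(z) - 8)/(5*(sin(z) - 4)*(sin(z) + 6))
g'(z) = (sin(z) - 8)*cos(z)/(5*(sin(z) - 4)*(sin(z) + 6)^2) + (sin(z) - 8)*cos(z)/(5*(sin(z) - 4)^2*(sin(z) + 6)) - cos(z)/(5*(sin(z) - 4)*(sin(z) + 6)) = (sin(z)^2 - 16*sin(z) + 8)*cos(z)/(5*(sin(z) - 4)^2*(sin(z) + 6)^2)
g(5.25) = -0.07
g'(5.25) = 0.00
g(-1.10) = -0.07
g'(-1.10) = 0.00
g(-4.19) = -0.07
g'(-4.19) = 0.00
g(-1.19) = -0.07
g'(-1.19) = 0.00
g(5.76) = -0.07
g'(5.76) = 0.00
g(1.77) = -0.07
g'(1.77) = 0.00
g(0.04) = -0.07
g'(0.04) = 0.00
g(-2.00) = -0.07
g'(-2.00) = -0.00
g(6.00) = -0.07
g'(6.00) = 0.00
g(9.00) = -0.07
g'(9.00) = 0.00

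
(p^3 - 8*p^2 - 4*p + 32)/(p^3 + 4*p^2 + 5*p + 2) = (p^2 - 10*p + 16)/(p^2 + 2*p + 1)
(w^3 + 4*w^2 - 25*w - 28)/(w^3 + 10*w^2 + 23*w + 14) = (w - 4)/(w + 2)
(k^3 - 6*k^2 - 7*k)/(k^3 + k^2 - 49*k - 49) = k/(k + 7)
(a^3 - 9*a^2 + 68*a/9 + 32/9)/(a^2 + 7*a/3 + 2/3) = (3*a^2 - 28*a + 32)/(3*(a + 2))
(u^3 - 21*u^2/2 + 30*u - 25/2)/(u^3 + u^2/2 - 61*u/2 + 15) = (u - 5)/(u + 6)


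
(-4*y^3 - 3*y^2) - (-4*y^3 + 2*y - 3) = -3*y^2 - 2*y + 3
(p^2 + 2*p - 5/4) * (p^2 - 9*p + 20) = p^4 - 7*p^3 + 3*p^2/4 + 205*p/4 - 25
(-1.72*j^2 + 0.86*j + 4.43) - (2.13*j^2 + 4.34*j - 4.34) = -3.85*j^2 - 3.48*j + 8.77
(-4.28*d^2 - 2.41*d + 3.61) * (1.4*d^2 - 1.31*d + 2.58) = -5.992*d^4 + 2.2328*d^3 - 2.8313*d^2 - 10.9469*d + 9.3138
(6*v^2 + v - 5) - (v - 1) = 6*v^2 - 4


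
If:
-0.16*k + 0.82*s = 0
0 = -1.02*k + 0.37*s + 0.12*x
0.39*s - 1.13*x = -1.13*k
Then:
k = 0.00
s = 0.00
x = 0.00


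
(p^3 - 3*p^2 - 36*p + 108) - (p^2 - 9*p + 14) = p^3 - 4*p^2 - 27*p + 94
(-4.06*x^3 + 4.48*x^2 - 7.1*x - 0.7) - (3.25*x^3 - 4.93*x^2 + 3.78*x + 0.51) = -7.31*x^3 + 9.41*x^2 - 10.88*x - 1.21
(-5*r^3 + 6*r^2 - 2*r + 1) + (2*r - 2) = -5*r^3 + 6*r^2 - 1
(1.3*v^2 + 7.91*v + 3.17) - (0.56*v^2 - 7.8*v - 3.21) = 0.74*v^2 + 15.71*v + 6.38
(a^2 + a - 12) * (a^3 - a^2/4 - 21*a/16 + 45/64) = a^5 + 3*a^4/4 - 217*a^3/16 + 153*a^2/64 + 1053*a/64 - 135/16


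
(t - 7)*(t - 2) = t^2 - 9*t + 14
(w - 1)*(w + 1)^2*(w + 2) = w^4 + 3*w^3 + w^2 - 3*w - 2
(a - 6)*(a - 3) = a^2 - 9*a + 18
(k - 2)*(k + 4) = k^2 + 2*k - 8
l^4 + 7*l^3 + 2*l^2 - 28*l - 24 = (l - 2)*(l + 1)*(l + 2)*(l + 6)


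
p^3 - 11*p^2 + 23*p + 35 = (p - 7)*(p - 5)*(p + 1)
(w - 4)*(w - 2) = w^2 - 6*w + 8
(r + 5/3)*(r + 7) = r^2 + 26*r/3 + 35/3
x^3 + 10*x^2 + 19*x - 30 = (x - 1)*(x + 5)*(x + 6)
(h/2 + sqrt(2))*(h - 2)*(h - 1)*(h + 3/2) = h^4/2 - 3*h^3/4 + sqrt(2)*h^3 - 3*sqrt(2)*h^2/2 - 5*h^2/4 - 5*sqrt(2)*h/2 + 3*h/2 + 3*sqrt(2)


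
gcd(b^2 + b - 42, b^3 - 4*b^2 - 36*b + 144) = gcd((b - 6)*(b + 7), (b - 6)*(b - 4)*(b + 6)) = b - 6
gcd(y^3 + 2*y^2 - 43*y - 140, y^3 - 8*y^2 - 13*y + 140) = y^2 - 3*y - 28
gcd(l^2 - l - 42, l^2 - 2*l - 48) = l + 6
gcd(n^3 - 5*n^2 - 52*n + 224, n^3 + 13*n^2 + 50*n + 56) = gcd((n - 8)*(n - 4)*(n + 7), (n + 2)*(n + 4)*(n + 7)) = n + 7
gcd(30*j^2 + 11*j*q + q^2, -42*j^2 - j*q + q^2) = 6*j + q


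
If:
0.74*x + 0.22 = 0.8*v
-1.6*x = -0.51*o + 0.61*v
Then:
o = 4.24362745098039*x + 0.328921568627451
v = 0.925*x + 0.275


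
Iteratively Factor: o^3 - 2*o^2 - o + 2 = (o - 2)*(o^2 - 1) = (o - 2)*(o + 1)*(o - 1)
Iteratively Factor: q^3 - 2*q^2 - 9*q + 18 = (q + 3)*(q^2 - 5*q + 6) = (q - 2)*(q + 3)*(q - 3)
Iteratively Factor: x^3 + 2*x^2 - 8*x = (x + 4)*(x^2 - 2*x) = x*(x + 4)*(x - 2)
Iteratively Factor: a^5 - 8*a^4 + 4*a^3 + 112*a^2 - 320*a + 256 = (a - 4)*(a^4 - 4*a^3 - 12*a^2 + 64*a - 64) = (a - 4)^2*(a^3 - 12*a + 16) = (a - 4)^2*(a + 4)*(a^2 - 4*a + 4) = (a - 4)^2*(a - 2)*(a + 4)*(a - 2)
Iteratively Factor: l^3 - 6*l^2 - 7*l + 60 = (l - 5)*(l^2 - l - 12) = (l - 5)*(l + 3)*(l - 4)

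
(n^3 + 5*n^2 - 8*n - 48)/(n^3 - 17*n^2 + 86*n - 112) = (n^3 + 5*n^2 - 8*n - 48)/(n^3 - 17*n^2 + 86*n - 112)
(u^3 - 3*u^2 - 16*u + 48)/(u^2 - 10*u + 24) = (u^2 + u - 12)/(u - 6)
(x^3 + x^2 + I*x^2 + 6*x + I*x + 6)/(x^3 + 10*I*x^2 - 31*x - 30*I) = (x^2 + x*(1 - 2*I) - 2*I)/(x^2 + 7*I*x - 10)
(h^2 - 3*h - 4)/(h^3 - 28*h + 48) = (h + 1)/(h^2 + 4*h - 12)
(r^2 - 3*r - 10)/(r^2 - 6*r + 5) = (r + 2)/(r - 1)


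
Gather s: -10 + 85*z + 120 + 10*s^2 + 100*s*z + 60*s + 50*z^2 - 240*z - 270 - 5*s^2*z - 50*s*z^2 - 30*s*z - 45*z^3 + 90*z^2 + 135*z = s^2*(10 - 5*z) + s*(-50*z^2 + 70*z + 60) - 45*z^3 + 140*z^2 - 20*z - 160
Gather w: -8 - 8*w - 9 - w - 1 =-9*w - 18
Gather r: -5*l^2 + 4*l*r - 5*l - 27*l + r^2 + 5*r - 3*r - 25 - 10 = -5*l^2 - 32*l + r^2 + r*(4*l + 2) - 35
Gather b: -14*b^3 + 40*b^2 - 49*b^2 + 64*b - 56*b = -14*b^3 - 9*b^2 + 8*b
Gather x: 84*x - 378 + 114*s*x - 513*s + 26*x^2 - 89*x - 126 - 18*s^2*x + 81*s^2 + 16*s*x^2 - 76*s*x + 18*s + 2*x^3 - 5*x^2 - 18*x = 81*s^2 - 495*s + 2*x^3 + x^2*(16*s + 21) + x*(-18*s^2 + 38*s - 23) - 504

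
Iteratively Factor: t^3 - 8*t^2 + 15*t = (t)*(t^2 - 8*t + 15) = t*(t - 3)*(t - 5)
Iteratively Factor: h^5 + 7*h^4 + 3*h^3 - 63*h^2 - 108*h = (h + 3)*(h^4 + 4*h^3 - 9*h^2 - 36*h) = (h + 3)^2*(h^3 + h^2 - 12*h) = (h - 3)*(h + 3)^2*(h^2 + 4*h) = h*(h - 3)*(h + 3)^2*(h + 4)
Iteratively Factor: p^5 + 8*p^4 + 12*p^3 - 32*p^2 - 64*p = (p + 4)*(p^4 + 4*p^3 - 4*p^2 - 16*p) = (p + 2)*(p + 4)*(p^3 + 2*p^2 - 8*p) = p*(p + 2)*(p + 4)*(p^2 + 2*p - 8) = p*(p - 2)*(p + 2)*(p + 4)*(p + 4)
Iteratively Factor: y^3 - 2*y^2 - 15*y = (y)*(y^2 - 2*y - 15) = y*(y + 3)*(y - 5)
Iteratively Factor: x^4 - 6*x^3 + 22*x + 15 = (x - 5)*(x^3 - x^2 - 5*x - 3) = (x - 5)*(x + 1)*(x^2 - 2*x - 3) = (x - 5)*(x + 1)^2*(x - 3)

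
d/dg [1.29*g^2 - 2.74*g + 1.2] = 2.58*g - 2.74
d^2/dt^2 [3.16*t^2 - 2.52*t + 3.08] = 6.32000000000000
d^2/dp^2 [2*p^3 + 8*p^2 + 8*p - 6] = 12*p + 16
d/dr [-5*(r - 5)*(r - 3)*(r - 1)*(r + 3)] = -20*r^3 + 90*r^2 + 40*r - 270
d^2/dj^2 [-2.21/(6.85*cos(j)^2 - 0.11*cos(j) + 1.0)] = (414.7949*(1 - cos(j)^2)^2 - 4.995705*cos(j)^3 + 146.870191*cos(j)^2 + 10.23451*cos(j) - 384.571382)/(6.85*cos(j)^2 - 0.11*cos(j) + 1.0)^3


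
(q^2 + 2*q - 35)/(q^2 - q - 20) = (q + 7)/(q + 4)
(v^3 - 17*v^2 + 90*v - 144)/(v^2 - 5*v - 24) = (v^2 - 9*v + 18)/(v + 3)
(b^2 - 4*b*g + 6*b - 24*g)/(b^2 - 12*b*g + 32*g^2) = (b + 6)/(b - 8*g)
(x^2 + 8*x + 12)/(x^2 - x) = (x^2 + 8*x + 12)/(x*(x - 1))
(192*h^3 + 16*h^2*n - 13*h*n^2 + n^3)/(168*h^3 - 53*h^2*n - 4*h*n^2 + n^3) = (24*h^2 + 5*h*n - n^2)/(21*h^2 - 4*h*n - n^2)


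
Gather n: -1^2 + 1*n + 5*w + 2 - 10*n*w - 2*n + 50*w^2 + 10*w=n*(-10*w - 1) + 50*w^2 + 15*w + 1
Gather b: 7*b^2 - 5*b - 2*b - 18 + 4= 7*b^2 - 7*b - 14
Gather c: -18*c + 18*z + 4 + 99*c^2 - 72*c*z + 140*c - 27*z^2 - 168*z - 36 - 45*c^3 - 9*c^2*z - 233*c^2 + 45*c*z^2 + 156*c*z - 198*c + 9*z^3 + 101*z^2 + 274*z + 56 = -45*c^3 + c^2*(-9*z - 134) + c*(45*z^2 + 84*z - 76) + 9*z^3 + 74*z^2 + 124*z + 24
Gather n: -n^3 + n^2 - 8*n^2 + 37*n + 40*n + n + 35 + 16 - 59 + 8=-n^3 - 7*n^2 + 78*n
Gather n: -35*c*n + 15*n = n*(15 - 35*c)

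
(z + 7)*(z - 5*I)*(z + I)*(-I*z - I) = -I*z^4 - 4*z^3 - 8*I*z^3 - 32*z^2 - 12*I*z^2 - 28*z - 40*I*z - 35*I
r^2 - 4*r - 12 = (r - 6)*(r + 2)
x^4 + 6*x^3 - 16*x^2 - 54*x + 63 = (x - 3)*(x - 1)*(x + 3)*(x + 7)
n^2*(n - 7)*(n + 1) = n^4 - 6*n^3 - 7*n^2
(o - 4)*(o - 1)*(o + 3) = o^3 - 2*o^2 - 11*o + 12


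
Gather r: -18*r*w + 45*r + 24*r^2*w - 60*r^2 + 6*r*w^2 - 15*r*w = r^2*(24*w - 60) + r*(6*w^2 - 33*w + 45)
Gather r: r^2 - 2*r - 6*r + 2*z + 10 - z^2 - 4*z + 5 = r^2 - 8*r - z^2 - 2*z + 15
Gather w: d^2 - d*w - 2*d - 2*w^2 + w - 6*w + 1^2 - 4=d^2 - 2*d - 2*w^2 + w*(-d - 5) - 3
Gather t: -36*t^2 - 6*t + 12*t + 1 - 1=-36*t^2 + 6*t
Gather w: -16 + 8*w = 8*w - 16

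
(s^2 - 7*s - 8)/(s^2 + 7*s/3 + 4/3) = 3*(s - 8)/(3*s + 4)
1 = 1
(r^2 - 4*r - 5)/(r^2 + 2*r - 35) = (r + 1)/(r + 7)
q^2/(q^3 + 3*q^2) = 1/(q + 3)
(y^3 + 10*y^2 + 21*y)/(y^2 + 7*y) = y + 3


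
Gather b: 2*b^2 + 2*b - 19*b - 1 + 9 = 2*b^2 - 17*b + 8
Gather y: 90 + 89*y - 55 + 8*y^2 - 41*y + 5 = 8*y^2 + 48*y + 40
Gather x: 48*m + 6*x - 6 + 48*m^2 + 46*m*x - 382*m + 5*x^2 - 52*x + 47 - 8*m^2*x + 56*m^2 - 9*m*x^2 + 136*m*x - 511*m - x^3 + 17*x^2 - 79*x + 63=104*m^2 - 845*m - x^3 + x^2*(22 - 9*m) + x*(-8*m^2 + 182*m - 125) + 104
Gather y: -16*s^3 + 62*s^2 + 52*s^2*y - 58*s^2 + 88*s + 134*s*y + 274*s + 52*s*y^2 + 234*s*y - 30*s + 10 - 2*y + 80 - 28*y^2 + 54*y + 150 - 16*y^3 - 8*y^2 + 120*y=-16*s^3 + 4*s^2 + 332*s - 16*y^3 + y^2*(52*s - 36) + y*(52*s^2 + 368*s + 172) + 240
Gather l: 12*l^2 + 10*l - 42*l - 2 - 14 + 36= 12*l^2 - 32*l + 20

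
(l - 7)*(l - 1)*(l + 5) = l^3 - 3*l^2 - 33*l + 35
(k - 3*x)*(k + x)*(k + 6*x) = k^3 + 4*k^2*x - 15*k*x^2 - 18*x^3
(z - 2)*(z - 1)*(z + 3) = z^3 - 7*z + 6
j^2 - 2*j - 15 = (j - 5)*(j + 3)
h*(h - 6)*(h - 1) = h^3 - 7*h^2 + 6*h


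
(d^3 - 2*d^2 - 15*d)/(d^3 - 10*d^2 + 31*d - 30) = d*(d + 3)/(d^2 - 5*d + 6)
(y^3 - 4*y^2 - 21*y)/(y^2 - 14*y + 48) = y*(y^2 - 4*y - 21)/(y^2 - 14*y + 48)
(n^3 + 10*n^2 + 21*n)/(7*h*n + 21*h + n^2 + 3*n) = n*(n + 7)/(7*h + n)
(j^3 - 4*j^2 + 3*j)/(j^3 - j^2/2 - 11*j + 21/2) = 2*j/(2*j + 7)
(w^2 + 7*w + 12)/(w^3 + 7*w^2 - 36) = (w + 4)/(w^2 + 4*w - 12)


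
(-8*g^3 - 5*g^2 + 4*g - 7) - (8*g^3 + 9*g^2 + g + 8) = -16*g^3 - 14*g^2 + 3*g - 15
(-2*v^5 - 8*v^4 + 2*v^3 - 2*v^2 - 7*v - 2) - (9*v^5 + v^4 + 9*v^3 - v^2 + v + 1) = -11*v^5 - 9*v^4 - 7*v^3 - v^2 - 8*v - 3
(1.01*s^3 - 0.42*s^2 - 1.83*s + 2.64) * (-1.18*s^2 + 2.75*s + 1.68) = -1.1918*s^5 + 3.2731*s^4 + 2.7012*s^3 - 8.8533*s^2 + 4.1856*s + 4.4352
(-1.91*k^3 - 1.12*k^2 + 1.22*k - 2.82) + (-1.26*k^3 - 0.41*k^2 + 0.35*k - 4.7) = -3.17*k^3 - 1.53*k^2 + 1.57*k - 7.52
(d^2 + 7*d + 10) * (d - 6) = d^3 + d^2 - 32*d - 60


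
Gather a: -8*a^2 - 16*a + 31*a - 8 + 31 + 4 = -8*a^2 + 15*a + 27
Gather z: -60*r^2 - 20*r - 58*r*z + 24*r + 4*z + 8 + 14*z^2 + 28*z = -60*r^2 + 4*r + 14*z^2 + z*(32 - 58*r) + 8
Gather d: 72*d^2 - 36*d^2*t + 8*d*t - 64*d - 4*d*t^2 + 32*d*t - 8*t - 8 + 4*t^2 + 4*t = d^2*(72 - 36*t) + d*(-4*t^2 + 40*t - 64) + 4*t^2 - 4*t - 8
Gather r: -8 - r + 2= -r - 6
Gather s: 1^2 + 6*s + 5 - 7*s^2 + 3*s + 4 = -7*s^2 + 9*s + 10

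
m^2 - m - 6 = (m - 3)*(m + 2)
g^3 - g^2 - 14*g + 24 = (g - 3)*(g - 2)*(g + 4)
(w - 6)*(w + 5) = w^2 - w - 30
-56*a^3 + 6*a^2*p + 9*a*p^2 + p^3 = (-2*a + p)*(4*a + p)*(7*a + p)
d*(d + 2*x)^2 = d^3 + 4*d^2*x + 4*d*x^2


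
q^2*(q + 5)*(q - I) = q^4 + 5*q^3 - I*q^3 - 5*I*q^2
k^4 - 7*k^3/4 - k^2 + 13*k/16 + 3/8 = (k - 2)*(k - 3/4)*(k + 1/2)^2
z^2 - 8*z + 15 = (z - 5)*(z - 3)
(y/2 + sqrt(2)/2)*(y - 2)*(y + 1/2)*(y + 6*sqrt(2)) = y^4/2 - 3*y^3/4 + 7*sqrt(2)*y^3/2 - 21*sqrt(2)*y^2/4 + 11*y^2/2 - 9*y - 7*sqrt(2)*y/2 - 6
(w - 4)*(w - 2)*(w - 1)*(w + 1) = w^4 - 6*w^3 + 7*w^2 + 6*w - 8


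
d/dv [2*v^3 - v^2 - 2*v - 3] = 6*v^2 - 2*v - 2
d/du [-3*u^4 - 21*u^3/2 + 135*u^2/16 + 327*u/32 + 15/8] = -12*u^3 - 63*u^2/2 + 135*u/8 + 327/32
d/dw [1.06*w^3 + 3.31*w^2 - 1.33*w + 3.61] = 3.18*w^2 + 6.62*w - 1.33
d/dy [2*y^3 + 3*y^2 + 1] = 6*y*(y + 1)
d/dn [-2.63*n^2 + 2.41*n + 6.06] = 2.41 - 5.26*n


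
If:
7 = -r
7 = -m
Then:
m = -7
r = -7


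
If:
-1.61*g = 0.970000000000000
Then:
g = -0.60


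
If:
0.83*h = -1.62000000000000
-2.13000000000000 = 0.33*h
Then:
No Solution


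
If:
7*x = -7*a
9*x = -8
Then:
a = 8/9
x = -8/9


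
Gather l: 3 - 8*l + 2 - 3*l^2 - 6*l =-3*l^2 - 14*l + 5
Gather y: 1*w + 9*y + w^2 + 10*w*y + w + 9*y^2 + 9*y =w^2 + 2*w + 9*y^2 + y*(10*w + 18)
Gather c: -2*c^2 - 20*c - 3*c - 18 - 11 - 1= -2*c^2 - 23*c - 30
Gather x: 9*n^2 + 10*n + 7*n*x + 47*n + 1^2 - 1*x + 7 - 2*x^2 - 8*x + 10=9*n^2 + 57*n - 2*x^2 + x*(7*n - 9) + 18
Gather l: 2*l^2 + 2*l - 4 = 2*l^2 + 2*l - 4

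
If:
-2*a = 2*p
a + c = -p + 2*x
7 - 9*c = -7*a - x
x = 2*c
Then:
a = -1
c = 0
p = 1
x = 0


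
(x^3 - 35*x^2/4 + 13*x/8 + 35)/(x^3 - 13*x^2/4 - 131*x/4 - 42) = (x - 5/2)/(x + 3)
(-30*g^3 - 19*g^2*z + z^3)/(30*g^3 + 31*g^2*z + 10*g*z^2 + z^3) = (-5*g + z)/(5*g + z)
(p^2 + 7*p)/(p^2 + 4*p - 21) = p/(p - 3)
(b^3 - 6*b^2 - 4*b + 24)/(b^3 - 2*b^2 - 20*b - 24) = (b - 2)/(b + 2)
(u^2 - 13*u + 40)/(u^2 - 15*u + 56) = (u - 5)/(u - 7)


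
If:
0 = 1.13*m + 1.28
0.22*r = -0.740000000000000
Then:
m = -1.13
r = -3.36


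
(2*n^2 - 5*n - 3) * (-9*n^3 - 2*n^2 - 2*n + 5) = -18*n^5 + 41*n^4 + 33*n^3 + 26*n^2 - 19*n - 15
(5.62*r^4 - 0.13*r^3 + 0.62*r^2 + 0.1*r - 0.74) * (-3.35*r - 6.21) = -18.827*r^5 - 34.4647*r^4 - 1.2697*r^3 - 4.1852*r^2 + 1.858*r + 4.5954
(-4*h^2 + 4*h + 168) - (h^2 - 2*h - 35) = -5*h^2 + 6*h + 203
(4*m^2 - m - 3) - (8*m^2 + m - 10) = -4*m^2 - 2*m + 7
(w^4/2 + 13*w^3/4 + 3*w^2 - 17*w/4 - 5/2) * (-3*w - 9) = -3*w^5/2 - 57*w^4/4 - 153*w^3/4 - 57*w^2/4 + 183*w/4 + 45/2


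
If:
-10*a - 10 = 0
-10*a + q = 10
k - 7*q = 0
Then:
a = -1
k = 0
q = 0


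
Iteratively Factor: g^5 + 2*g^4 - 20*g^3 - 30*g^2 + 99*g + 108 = (g + 4)*(g^4 - 2*g^3 - 12*g^2 + 18*g + 27) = (g + 1)*(g + 4)*(g^3 - 3*g^2 - 9*g + 27) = (g - 3)*(g + 1)*(g + 4)*(g^2 - 9) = (g - 3)*(g + 1)*(g + 3)*(g + 4)*(g - 3)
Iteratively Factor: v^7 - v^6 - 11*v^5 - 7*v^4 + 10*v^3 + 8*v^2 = (v)*(v^6 - v^5 - 11*v^4 - 7*v^3 + 10*v^2 + 8*v) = v^2*(v^5 - v^4 - 11*v^3 - 7*v^2 + 10*v + 8) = v^2*(v + 2)*(v^4 - 3*v^3 - 5*v^2 + 3*v + 4) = v^2*(v - 1)*(v + 2)*(v^3 - 2*v^2 - 7*v - 4) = v^2*(v - 4)*(v - 1)*(v + 2)*(v^2 + 2*v + 1) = v^2*(v - 4)*(v - 1)*(v + 1)*(v + 2)*(v + 1)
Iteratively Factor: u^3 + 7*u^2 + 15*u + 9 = (u + 1)*(u^2 + 6*u + 9) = (u + 1)*(u + 3)*(u + 3)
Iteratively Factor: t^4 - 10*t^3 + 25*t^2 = (t)*(t^3 - 10*t^2 + 25*t) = t*(t - 5)*(t^2 - 5*t) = t^2*(t - 5)*(t - 5)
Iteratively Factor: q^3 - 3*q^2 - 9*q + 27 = (q + 3)*(q^2 - 6*q + 9) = (q - 3)*(q + 3)*(q - 3)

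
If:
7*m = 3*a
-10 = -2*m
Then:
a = 35/3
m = 5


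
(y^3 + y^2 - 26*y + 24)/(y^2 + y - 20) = (y^2 + 5*y - 6)/(y + 5)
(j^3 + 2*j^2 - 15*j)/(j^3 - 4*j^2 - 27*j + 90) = j/(j - 6)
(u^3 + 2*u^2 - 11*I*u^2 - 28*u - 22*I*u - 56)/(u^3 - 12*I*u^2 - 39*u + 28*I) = (u + 2)/(u - I)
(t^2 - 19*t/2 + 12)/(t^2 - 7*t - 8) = (t - 3/2)/(t + 1)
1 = 1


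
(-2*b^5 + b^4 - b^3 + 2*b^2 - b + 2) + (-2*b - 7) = -2*b^5 + b^4 - b^3 + 2*b^2 - 3*b - 5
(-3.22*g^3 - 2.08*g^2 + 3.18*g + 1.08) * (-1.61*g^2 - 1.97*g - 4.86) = 5.1842*g^5 + 9.6922*g^4 + 14.627*g^3 + 2.1054*g^2 - 17.5824*g - 5.2488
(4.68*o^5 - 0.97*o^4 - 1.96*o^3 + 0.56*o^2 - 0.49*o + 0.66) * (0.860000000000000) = 4.0248*o^5 - 0.8342*o^4 - 1.6856*o^3 + 0.4816*o^2 - 0.4214*o + 0.5676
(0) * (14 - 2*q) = 0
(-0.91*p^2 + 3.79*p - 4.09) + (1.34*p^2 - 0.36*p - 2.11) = 0.43*p^2 + 3.43*p - 6.2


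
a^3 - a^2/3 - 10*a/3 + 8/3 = (a - 4/3)*(a - 1)*(a + 2)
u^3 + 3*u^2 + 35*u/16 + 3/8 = (u + 1/4)*(u + 3/4)*(u + 2)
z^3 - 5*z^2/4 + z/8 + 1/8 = (z - 1)*(z - 1/2)*(z + 1/4)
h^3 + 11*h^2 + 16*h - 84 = (h - 2)*(h + 6)*(h + 7)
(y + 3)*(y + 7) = y^2 + 10*y + 21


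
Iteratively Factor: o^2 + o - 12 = (o + 4)*(o - 3)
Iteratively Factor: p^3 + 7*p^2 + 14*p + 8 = (p + 4)*(p^2 + 3*p + 2) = (p + 2)*(p + 4)*(p + 1)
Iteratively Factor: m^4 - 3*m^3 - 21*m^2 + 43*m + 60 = (m - 5)*(m^3 + 2*m^2 - 11*m - 12) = (m - 5)*(m + 4)*(m^2 - 2*m - 3) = (m - 5)*(m + 1)*(m + 4)*(m - 3)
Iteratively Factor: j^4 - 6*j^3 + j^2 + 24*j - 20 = (j - 2)*(j^3 - 4*j^2 - 7*j + 10) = (j - 2)*(j + 2)*(j^2 - 6*j + 5) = (j - 2)*(j - 1)*(j + 2)*(j - 5)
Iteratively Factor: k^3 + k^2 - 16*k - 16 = (k - 4)*(k^2 + 5*k + 4) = (k - 4)*(k + 4)*(k + 1)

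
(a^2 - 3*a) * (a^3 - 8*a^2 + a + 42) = a^5 - 11*a^4 + 25*a^3 + 39*a^2 - 126*a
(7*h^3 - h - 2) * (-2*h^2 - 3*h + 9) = -14*h^5 - 21*h^4 + 65*h^3 + 7*h^2 - 3*h - 18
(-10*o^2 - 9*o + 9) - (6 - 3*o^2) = -7*o^2 - 9*o + 3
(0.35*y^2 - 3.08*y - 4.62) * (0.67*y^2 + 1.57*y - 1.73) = 0.2345*y^4 - 1.5141*y^3 - 8.5365*y^2 - 1.925*y + 7.9926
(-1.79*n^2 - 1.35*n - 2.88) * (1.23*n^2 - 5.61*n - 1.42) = -2.2017*n^4 + 8.3814*n^3 + 6.5729*n^2 + 18.0738*n + 4.0896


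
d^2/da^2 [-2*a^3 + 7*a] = -12*a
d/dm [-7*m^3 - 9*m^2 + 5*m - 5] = -21*m^2 - 18*m + 5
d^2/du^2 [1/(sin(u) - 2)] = (-2*sin(u) + cos(u)^2 + 1)/(sin(u) - 2)^3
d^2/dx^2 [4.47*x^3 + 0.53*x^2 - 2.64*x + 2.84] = 26.82*x + 1.06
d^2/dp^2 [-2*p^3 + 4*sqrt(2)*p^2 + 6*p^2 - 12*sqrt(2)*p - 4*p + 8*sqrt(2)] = -12*p + 8*sqrt(2) + 12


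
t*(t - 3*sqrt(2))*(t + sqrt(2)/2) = t^3 - 5*sqrt(2)*t^2/2 - 3*t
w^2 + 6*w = w*(w + 6)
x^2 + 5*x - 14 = (x - 2)*(x + 7)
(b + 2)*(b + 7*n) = b^2 + 7*b*n + 2*b + 14*n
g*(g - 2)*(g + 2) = g^3 - 4*g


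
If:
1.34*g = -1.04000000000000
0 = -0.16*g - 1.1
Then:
No Solution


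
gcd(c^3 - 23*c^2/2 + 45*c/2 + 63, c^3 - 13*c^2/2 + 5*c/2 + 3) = c - 6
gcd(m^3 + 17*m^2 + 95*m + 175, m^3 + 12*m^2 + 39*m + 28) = m + 7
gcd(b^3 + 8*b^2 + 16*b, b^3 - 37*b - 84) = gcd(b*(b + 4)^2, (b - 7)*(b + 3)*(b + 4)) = b + 4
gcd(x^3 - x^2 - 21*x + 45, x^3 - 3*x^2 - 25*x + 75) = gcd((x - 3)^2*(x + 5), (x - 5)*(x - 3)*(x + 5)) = x^2 + 2*x - 15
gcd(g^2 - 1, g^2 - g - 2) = g + 1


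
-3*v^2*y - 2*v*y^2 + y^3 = y*(-3*v + y)*(v + y)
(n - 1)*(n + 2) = n^2 + n - 2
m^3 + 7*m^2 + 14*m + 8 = (m + 1)*(m + 2)*(m + 4)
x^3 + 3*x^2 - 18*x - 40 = (x - 4)*(x + 2)*(x + 5)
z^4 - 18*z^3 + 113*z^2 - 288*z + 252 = (z - 7)*(z - 6)*(z - 3)*(z - 2)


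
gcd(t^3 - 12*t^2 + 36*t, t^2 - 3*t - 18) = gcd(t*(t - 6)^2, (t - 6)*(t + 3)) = t - 6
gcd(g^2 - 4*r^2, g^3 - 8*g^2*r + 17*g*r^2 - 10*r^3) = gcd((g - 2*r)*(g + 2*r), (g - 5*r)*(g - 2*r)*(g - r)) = -g + 2*r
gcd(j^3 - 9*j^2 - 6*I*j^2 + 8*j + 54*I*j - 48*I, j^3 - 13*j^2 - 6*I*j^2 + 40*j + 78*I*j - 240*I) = j^2 + j*(-8 - 6*I) + 48*I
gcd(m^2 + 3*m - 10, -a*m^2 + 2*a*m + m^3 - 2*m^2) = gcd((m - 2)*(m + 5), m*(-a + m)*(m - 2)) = m - 2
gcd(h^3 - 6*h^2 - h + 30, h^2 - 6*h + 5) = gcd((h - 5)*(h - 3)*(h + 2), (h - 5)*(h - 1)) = h - 5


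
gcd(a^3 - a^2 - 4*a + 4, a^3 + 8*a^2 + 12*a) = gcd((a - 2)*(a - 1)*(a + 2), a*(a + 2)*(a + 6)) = a + 2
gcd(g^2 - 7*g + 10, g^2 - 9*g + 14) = g - 2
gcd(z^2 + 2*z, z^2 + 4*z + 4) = z + 2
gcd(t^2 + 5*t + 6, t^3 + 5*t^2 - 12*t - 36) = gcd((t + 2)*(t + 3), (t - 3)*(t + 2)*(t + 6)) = t + 2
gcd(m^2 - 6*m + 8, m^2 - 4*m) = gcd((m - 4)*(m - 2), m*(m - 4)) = m - 4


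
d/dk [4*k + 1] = 4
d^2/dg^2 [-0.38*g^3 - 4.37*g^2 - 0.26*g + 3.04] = -2.28*g - 8.74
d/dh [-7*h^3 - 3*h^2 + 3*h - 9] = -21*h^2 - 6*h + 3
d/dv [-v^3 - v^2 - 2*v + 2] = -3*v^2 - 2*v - 2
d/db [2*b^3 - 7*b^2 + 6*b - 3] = 6*b^2 - 14*b + 6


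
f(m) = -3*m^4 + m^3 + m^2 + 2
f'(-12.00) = 21144.00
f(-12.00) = -63790.00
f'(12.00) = -20280.00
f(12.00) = -60334.00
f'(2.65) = -196.95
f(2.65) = -120.31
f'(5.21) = -1605.20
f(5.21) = -2039.84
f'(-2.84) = 293.39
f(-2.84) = -208.00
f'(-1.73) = 67.65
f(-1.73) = -27.06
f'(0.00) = 0.00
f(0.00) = 2.00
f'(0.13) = 0.28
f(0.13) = 2.02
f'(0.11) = 0.24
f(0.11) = 2.01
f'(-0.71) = 4.39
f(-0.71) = 1.38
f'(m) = -12*m^3 + 3*m^2 + 2*m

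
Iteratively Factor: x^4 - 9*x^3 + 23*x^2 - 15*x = (x - 1)*(x^3 - 8*x^2 + 15*x) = (x - 5)*(x - 1)*(x^2 - 3*x) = (x - 5)*(x - 3)*(x - 1)*(x)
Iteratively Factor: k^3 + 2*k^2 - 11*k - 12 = (k - 3)*(k^2 + 5*k + 4) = (k - 3)*(k + 4)*(k + 1)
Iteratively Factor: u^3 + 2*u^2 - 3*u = (u - 1)*(u^2 + 3*u) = (u - 1)*(u + 3)*(u)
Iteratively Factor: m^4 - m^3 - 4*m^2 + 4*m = (m - 2)*(m^3 + m^2 - 2*m) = (m - 2)*(m + 2)*(m^2 - m) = (m - 2)*(m - 1)*(m + 2)*(m)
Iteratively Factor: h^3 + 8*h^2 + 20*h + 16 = (h + 2)*(h^2 + 6*h + 8) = (h + 2)^2*(h + 4)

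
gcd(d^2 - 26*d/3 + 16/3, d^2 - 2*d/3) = d - 2/3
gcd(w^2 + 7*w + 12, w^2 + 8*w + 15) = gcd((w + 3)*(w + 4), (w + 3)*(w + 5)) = w + 3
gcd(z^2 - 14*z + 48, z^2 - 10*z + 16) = z - 8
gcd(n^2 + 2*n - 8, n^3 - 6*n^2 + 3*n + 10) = n - 2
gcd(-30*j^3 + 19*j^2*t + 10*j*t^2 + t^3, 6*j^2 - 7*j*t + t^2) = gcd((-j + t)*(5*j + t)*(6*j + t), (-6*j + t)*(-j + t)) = -j + t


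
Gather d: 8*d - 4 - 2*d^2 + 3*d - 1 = -2*d^2 + 11*d - 5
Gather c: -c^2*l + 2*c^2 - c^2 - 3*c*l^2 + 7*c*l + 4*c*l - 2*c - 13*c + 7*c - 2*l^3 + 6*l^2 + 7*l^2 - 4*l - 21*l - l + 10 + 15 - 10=c^2*(1 - l) + c*(-3*l^2 + 11*l - 8) - 2*l^3 + 13*l^2 - 26*l + 15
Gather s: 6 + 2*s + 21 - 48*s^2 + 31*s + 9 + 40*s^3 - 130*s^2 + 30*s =40*s^3 - 178*s^2 + 63*s + 36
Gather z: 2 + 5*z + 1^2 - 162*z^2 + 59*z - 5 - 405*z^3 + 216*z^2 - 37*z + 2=-405*z^3 + 54*z^2 + 27*z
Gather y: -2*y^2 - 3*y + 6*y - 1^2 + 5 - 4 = -2*y^2 + 3*y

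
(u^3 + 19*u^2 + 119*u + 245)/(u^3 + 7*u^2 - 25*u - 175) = (u + 7)/(u - 5)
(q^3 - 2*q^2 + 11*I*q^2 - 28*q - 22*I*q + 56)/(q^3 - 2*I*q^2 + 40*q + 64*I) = (q^2 + q*(-2 + 7*I) - 14*I)/(q^2 - 6*I*q + 16)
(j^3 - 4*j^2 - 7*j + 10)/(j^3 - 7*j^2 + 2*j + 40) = (j - 1)/(j - 4)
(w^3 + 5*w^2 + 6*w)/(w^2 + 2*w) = w + 3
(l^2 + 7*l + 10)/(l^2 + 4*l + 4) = (l + 5)/(l + 2)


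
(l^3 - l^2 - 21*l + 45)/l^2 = l - 1 - 21/l + 45/l^2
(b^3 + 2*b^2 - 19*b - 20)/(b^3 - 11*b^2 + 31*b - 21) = (b^3 + 2*b^2 - 19*b - 20)/(b^3 - 11*b^2 + 31*b - 21)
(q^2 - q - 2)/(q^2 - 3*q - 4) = (q - 2)/(q - 4)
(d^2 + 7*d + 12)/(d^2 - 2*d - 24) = (d + 3)/(d - 6)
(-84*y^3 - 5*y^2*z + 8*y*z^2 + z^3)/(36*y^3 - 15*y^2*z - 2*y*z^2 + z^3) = (-7*y - z)/(3*y - z)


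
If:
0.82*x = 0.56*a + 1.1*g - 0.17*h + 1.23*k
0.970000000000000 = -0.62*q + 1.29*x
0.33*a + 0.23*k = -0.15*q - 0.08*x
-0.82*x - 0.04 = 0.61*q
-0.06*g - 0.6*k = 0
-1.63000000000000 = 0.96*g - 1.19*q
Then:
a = 0.02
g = -2.51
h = -16.47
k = 0.25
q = -0.65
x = 0.44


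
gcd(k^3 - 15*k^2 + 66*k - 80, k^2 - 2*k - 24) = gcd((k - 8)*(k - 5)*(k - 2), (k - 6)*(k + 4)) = 1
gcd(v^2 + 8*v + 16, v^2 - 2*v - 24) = v + 4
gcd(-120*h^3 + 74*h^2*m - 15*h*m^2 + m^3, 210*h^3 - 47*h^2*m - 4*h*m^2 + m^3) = 30*h^2 - 11*h*m + m^2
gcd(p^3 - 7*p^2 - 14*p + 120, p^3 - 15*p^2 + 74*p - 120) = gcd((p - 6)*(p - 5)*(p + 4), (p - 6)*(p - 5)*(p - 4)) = p^2 - 11*p + 30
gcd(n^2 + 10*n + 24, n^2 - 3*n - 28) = n + 4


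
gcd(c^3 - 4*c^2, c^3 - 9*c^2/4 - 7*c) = c^2 - 4*c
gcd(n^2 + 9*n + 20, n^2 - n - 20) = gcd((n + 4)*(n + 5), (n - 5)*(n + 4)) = n + 4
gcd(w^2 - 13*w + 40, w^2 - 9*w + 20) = w - 5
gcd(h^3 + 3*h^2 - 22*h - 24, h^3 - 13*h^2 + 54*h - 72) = h - 4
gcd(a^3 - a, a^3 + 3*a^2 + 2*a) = a^2 + a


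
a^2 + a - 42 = (a - 6)*(a + 7)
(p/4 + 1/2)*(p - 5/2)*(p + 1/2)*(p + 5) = p^4/4 + 5*p^3/4 - 21*p^2/16 - 115*p/16 - 25/8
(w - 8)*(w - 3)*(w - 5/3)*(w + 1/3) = w^4 - 37*w^3/3 + 343*w^2/9 - 233*w/9 - 40/3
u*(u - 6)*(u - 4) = u^3 - 10*u^2 + 24*u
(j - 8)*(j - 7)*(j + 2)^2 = j^4 - 11*j^3 + 164*j + 224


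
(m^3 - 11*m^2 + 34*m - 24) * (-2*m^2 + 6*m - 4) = -2*m^5 + 28*m^4 - 138*m^3 + 296*m^2 - 280*m + 96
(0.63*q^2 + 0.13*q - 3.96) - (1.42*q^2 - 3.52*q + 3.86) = -0.79*q^2 + 3.65*q - 7.82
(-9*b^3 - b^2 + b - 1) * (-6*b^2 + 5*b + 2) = 54*b^5 - 39*b^4 - 29*b^3 + 9*b^2 - 3*b - 2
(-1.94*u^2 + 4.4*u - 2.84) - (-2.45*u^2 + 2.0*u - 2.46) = 0.51*u^2 + 2.4*u - 0.38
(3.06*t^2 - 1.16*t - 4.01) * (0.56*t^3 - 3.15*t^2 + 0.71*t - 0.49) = 1.7136*t^5 - 10.2886*t^4 + 3.581*t^3 + 10.3085*t^2 - 2.2787*t + 1.9649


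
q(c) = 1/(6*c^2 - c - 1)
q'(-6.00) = 0.00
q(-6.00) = 0.00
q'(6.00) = 0.00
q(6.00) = 0.00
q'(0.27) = -3.23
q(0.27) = -1.20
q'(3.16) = -0.01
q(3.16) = 0.02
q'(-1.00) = 0.36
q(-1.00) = 0.17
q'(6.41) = -0.00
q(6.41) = 0.00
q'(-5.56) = 0.00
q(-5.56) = 0.01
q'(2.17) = -0.04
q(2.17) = 0.04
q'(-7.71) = 0.00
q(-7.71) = 0.00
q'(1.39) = -0.19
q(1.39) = 0.11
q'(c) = (1 - 12*c)/(6*c^2 - c - 1)^2 = (1 - 12*c)/(-6*c^2 + c + 1)^2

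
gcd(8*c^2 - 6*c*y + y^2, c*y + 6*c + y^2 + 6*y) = 1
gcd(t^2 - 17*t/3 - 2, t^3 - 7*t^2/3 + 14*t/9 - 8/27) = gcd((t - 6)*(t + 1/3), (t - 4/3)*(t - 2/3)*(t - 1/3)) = 1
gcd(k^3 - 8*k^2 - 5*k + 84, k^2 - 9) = k + 3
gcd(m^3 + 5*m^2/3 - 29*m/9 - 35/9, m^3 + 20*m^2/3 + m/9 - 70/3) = m^2 + 2*m/3 - 35/9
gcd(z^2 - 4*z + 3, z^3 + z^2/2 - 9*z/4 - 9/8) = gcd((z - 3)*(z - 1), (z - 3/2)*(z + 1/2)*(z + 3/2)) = 1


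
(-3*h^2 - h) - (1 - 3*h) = -3*h^2 + 2*h - 1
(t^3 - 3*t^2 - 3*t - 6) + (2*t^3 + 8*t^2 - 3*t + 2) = 3*t^3 + 5*t^2 - 6*t - 4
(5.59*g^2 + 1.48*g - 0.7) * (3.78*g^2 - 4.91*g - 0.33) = 21.1302*g^4 - 21.8525*g^3 - 11.7575*g^2 + 2.9486*g + 0.231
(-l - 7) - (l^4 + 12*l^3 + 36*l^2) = -l^4 - 12*l^3 - 36*l^2 - l - 7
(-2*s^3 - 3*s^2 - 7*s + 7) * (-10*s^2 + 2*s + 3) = 20*s^5 + 26*s^4 + 58*s^3 - 93*s^2 - 7*s + 21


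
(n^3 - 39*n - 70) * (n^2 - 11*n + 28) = n^5 - 11*n^4 - 11*n^3 + 359*n^2 - 322*n - 1960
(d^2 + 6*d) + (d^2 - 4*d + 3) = 2*d^2 + 2*d + 3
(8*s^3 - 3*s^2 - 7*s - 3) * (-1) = -8*s^3 + 3*s^2 + 7*s + 3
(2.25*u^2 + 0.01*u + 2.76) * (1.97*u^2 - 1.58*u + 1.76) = 4.4325*u^4 - 3.5353*u^3 + 9.3814*u^2 - 4.3432*u + 4.8576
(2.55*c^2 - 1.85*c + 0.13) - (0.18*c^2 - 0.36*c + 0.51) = 2.37*c^2 - 1.49*c - 0.38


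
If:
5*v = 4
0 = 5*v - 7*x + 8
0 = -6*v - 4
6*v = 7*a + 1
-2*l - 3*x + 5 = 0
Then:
No Solution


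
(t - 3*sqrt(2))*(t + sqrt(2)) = t^2 - 2*sqrt(2)*t - 6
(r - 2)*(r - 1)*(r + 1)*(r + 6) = r^4 + 4*r^3 - 13*r^2 - 4*r + 12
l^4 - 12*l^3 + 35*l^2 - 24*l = l*(l - 8)*(l - 3)*(l - 1)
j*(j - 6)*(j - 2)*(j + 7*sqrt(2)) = j^4 - 8*j^3 + 7*sqrt(2)*j^3 - 56*sqrt(2)*j^2 + 12*j^2 + 84*sqrt(2)*j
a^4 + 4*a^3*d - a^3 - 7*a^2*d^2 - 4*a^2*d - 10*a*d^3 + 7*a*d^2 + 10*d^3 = (a - 1)*(a - 2*d)*(a + d)*(a + 5*d)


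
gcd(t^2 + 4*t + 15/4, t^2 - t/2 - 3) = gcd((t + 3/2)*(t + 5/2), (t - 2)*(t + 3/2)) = t + 3/2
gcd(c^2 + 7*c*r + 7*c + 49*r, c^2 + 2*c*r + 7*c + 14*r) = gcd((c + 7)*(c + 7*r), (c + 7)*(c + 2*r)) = c + 7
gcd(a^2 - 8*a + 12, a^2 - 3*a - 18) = a - 6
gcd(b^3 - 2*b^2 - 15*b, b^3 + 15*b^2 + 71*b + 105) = b + 3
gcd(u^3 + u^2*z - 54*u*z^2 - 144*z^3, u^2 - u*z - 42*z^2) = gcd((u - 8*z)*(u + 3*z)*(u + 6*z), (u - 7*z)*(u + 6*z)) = u + 6*z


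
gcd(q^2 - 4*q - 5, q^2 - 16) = 1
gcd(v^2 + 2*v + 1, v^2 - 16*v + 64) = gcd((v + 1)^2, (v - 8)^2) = 1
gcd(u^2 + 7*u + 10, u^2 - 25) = u + 5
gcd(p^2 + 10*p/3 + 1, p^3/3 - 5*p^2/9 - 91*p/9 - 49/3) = p + 3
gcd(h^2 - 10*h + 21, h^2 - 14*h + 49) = h - 7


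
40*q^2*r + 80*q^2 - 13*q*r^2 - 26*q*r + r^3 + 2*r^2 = (-8*q + r)*(-5*q + r)*(r + 2)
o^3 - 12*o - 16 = (o - 4)*(o + 2)^2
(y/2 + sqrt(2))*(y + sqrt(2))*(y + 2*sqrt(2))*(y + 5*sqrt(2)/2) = y^4/2 + 15*sqrt(2)*y^3/4 + 41*y^2/2 + 24*sqrt(2)*y + 20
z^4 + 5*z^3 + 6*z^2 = z^2*(z + 2)*(z + 3)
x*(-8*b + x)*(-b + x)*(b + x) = 8*b^3*x - b^2*x^2 - 8*b*x^3 + x^4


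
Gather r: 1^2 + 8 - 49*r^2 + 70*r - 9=-49*r^2 + 70*r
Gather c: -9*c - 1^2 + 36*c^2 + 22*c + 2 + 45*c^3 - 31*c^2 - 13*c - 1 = 45*c^3 + 5*c^2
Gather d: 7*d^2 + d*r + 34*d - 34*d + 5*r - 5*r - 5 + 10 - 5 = 7*d^2 + d*r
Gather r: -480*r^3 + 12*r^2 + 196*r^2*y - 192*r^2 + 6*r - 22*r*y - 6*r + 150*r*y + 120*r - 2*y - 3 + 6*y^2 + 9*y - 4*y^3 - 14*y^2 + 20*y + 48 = -480*r^3 + r^2*(196*y - 180) + r*(128*y + 120) - 4*y^3 - 8*y^2 + 27*y + 45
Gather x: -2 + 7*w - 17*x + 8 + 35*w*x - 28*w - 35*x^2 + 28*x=-21*w - 35*x^2 + x*(35*w + 11) + 6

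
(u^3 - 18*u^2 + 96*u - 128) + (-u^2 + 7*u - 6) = u^3 - 19*u^2 + 103*u - 134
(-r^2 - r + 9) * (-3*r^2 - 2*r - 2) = 3*r^4 + 5*r^3 - 23*r^2 - 16*r - 18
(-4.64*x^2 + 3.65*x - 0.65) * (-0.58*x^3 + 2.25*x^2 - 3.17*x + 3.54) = 2.6912*x^5 - 12.557*x^4 + 23.2983*x^3 - 29.4586*x^2 + 14.9815*x - 2.301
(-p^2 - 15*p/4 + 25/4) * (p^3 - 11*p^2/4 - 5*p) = -p^5 - p^4 + 345*p^3/16 + 25*p^2/16 - 125*p/4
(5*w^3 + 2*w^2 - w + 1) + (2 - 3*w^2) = 5*w^3 - w^2 - w + 3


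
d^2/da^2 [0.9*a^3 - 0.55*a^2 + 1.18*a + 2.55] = 5.4*a - 1.1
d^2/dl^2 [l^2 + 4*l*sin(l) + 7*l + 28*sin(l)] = -4*l*sin(l) - 28*sin(l) + 8*cos(l) + 2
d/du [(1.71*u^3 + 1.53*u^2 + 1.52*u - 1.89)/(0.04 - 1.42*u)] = (-4.8564*u^3 - 1.9674*u^2 + 0.1224*u - 2.623)/(2.0164*u^2 - 0.1136*u + 0.0016)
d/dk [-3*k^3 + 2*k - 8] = 2 - 9*k^2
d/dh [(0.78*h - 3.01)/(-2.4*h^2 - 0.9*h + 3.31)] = (1.872*h^2 - 14.448*h - 0.1272)/(5.76*h^4 + 4.32*h^3 - 15.078*h^2 - 5.958*h + 10.9561)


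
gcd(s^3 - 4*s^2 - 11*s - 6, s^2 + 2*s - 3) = 1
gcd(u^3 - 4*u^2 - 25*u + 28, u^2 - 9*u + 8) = u - 1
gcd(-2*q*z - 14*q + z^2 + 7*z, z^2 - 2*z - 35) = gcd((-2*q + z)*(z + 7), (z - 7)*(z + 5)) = 1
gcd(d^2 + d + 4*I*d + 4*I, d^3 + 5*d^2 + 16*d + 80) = d + 4*I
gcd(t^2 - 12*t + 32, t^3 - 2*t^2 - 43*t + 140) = t - 4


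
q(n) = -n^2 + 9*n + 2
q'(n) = 9 - 2*n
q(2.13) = 16.63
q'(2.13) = 4.74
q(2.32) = 17.50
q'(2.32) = 4.36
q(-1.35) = -11.97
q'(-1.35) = 11.70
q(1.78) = 14.85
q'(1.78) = 5.44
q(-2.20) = -22.64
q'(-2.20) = 13.40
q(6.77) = 17.10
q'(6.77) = -4.54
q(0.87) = 9.07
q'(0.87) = 7.26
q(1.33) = 12.20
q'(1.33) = 6.34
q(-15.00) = -358.00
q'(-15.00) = 39.00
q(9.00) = 2.00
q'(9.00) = -9.00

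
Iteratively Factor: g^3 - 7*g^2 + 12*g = (g - 4)*(g^2 - 3*g) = g*(g - 4)*(g - 3)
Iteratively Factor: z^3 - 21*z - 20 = (z - 5)*(z^2 + 5*z + 4) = (z - 5)*(z + 4)*(z + 1)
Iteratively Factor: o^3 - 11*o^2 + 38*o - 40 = (o - 5)*(o^2 - 6*o + 8) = (o - 5)*(o - 4)*(o - 2)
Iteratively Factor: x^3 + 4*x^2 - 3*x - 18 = (x + 3)*(x^2 + x - 6) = (x - 2)*(x + 3)*(x + 3)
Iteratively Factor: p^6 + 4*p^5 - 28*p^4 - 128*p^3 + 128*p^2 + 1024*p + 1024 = (p + 2)*(p^5 + 2*p^4 - 32*p^3 - 64*p^2 + 256*p + 512) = (p + 2)*(p + 4)*(p^4 - 2*p^3 - 24*p^2 + 32*p + 128) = (p - 4)*(p + 2)*(p + 4)*(p^3 + 2*p^2 - 16*p - 32) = (p - 4)^2*(p + 2)*(p + 4)*(p^2 + 6*p + 8) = (p - 4)^2*(p + 2)^2*(p + 4)*(p + 4)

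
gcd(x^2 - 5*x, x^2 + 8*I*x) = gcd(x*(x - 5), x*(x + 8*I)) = x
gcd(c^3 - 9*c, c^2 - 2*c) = c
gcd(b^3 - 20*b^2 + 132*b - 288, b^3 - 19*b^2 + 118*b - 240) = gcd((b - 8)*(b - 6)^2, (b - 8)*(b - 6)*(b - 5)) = b^2 - 14*b + 48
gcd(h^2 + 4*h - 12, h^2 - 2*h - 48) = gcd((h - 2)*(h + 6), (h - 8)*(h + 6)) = h + 6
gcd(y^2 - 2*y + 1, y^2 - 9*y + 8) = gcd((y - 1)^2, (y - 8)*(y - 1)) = y - 1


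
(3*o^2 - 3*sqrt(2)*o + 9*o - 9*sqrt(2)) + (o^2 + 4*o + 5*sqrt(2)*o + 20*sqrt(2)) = 4*o^2 + 2*sqrt(2)*o + 13*o + 11*sqrt(2)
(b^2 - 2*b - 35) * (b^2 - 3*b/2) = b^4 - 7*b^3/2 - 32*b^2 + 105*b/2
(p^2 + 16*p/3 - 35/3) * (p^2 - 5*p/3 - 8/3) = p^4 + 11*p^3/3 - 209*p^2/9 + 47*p/9 + 280/9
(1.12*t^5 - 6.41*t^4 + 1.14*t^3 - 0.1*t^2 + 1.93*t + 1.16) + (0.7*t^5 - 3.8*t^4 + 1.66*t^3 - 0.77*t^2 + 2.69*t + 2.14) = 1.82*t^5 - 10.21*t^4 + 2.8*t^3 - 0.87*t^2 + 4.62*t + 3.3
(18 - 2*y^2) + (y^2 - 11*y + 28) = -y^2 - 11*y + 46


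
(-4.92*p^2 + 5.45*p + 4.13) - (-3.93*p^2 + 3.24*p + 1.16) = -0.99*p^2 + 2.21*p + 2.97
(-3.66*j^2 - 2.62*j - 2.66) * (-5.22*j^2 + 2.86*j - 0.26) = 19.1052*j^4 + 3.2088*j^3 + 7.3436*j^2 - 6.9264*j + 0.6916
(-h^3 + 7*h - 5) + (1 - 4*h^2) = -h^3 - 4*h^2 + 7*h - 4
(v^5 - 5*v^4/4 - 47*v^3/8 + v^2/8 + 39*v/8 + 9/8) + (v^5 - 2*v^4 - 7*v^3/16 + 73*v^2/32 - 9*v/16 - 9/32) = 2*v^5 - 13*v^4/4 - 101*v^3/16 + 77*v^2/32 + 69*v/16 + 27/32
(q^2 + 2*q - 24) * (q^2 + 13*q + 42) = q^4 + 15*q^3 + 44*q^2 - 228*q - 1008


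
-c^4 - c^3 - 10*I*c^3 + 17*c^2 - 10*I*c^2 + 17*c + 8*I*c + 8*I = (c + I)*(c + 8*I)*(-I*c + 1)*(-I*c - I)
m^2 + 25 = (m - 5*I)*(m + 5*I)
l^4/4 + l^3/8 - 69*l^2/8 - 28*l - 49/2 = (l/2 + 1)^2*(l - 7)*(l + 7/2)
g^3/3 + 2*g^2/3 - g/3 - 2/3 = (g/3 + 1/3)*(g - 1)*(g + 2)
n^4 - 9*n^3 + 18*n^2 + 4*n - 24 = (n - 6)*(n - 2)^2*(n + 1)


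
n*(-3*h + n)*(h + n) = -3*h^2*n - 2*h*n^2 + n^3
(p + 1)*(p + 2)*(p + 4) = p^3 + 7*p^2 + 14*p + 8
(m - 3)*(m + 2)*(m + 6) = m^3 + 5*m^2 - 12*m - 36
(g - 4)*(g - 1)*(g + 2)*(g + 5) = g^4 + 2*g^3 - 21*g^2 - 22*g + 40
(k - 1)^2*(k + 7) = k^3 + 5*k^2 - 13*k + 7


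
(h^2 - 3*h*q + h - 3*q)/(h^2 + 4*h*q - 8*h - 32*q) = (h^2 - 3*h*q + h - 3*q)/(h^2 + 4*h*q - 8*h - 32*q)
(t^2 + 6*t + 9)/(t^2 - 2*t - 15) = (t + 3)/(t - 5)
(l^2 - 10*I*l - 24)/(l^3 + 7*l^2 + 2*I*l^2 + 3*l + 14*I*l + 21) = (l^2 - 10*I*l - 24)/(l^3 + l^2*(7 + 2*I) + l*(3 + 14*I) + 21)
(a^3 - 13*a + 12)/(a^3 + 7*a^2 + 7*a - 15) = (a^2 + a - 12)/(a^2 + 8*a + 15)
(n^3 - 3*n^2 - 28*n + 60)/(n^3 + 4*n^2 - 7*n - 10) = (n - 6)/(n + 1)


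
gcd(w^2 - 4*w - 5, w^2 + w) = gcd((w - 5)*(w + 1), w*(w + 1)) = w + 1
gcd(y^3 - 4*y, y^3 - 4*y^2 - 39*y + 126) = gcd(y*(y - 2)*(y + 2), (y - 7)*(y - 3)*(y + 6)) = 1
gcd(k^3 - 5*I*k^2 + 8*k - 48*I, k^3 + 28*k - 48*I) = k - 4*I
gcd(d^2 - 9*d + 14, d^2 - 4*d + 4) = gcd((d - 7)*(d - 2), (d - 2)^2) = d - 2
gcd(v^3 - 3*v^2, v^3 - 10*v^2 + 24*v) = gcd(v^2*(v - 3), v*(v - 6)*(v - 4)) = v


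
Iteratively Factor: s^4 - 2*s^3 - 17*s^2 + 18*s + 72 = (s + 3)*(s^3 - 5*s^2 - 2*s + 24) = (s + 2)*(s + 3)*(s^2 - 7*s + 12) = (s - 4)*(s + 2)*(s + 3)*(s - 3)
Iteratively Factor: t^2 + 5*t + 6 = (t + 3)*(t + 2)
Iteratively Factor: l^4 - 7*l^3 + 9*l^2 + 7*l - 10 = (l + 1)*(l^3 - 8*l^2 + 17*l - 10) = (l - 2)*(l + 1)*(l^2 - 6*l + 5) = (l - 2)*(l - 1)*(l + 1)*(l - 5)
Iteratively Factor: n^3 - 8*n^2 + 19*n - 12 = (n - 3)*(n^2 - 5*n + 4) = (n - 3)*(n - 1)*(n - 4)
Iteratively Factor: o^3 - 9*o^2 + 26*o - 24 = (o - 2)*(o^2 - 7*o + 12) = (o - 4)*(o - 2)*(o - 3)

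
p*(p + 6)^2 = p^3 + 12*p^2 + 36*p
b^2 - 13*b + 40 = (b - 8)*(b - 5)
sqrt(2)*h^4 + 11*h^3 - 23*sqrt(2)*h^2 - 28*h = h*(h - 2*sqrt(2))*(h + 7*sqrt(2))*(sqrt(2)*h + 1)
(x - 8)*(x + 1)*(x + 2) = x^3 - 5*x^2 - 22*x - 16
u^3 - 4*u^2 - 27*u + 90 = (u - 6)*(u - 3)*(u + 5)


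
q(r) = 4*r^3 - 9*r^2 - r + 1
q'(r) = 12*r^2 - 18*r - 1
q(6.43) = 685.86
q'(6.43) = 379.40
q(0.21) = 0.43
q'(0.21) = -4.25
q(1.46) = -7.20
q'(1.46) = -1.70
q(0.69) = -2.66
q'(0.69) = -7.71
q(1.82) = -6.52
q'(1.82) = 5.99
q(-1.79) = -48.99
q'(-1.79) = 69.67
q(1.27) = -6.59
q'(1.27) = -4.51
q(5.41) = 365.54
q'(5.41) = 252.84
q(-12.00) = -8195.00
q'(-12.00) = 1943.00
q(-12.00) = -8195.00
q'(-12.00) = 1943.00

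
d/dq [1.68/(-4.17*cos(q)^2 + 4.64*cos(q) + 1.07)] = (7.7952 - 14.0112*cos(q))*sin(q)/(-4.17*cos(q)^2 + 4.64*cos(q) + 1.07)^2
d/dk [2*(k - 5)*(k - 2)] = 4*k - 14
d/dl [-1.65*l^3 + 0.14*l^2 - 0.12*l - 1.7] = -4.95*l^2 + 0.28*l - 0.12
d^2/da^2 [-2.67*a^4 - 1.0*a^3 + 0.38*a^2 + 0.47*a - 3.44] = -32.04*a^2 - 6.0*a + 0.76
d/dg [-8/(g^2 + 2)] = 16*g/(g^2 + 2)^2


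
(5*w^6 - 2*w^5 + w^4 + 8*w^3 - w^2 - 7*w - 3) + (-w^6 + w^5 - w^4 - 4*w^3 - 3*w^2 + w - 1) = 4*w^6 - w^5 + 4*w^3 - 4*w^2 - 6*w - 4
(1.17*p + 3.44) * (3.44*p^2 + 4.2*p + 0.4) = 4.0248*p^3 + 16.7476*p^2 + 14.916*p + 1.376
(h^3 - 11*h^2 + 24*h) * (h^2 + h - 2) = h^5 - 10*h^4 + 11*h^3 + 46*h^2 - 48*h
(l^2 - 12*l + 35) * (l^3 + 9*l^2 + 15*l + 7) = l^5 - 3*l^4 - 58*l^3 + 142*l^2 + 441*l + 245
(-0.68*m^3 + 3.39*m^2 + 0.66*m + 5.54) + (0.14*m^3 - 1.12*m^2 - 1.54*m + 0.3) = -0.54*m^3 + 2.27*m^2 - 0.88*m + 5.84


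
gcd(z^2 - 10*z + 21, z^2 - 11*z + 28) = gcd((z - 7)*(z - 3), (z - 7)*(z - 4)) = z - 7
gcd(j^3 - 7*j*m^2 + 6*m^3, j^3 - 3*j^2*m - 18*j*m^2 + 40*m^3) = j - 2*m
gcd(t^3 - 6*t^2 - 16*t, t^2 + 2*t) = t^2 + 2*t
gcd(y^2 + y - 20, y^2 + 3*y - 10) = y + 5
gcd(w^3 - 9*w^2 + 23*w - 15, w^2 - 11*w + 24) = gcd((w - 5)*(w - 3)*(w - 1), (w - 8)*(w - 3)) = w - 3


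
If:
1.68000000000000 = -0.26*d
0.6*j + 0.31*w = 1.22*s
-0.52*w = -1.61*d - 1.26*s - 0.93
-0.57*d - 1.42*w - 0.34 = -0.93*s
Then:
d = -6.46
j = 18.50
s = 11.63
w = 9.97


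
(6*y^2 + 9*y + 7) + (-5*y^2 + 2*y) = y^2 + 11*y + 7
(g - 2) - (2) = g - 4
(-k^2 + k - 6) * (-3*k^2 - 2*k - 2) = 3*k^4 - k^3 + 18*k^2 + 10*k + 12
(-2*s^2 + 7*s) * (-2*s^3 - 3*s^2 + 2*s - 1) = 4*s^5 - 8*s^4 - 25*s^3 + 16*s^2 - 7*s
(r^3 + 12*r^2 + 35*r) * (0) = 0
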